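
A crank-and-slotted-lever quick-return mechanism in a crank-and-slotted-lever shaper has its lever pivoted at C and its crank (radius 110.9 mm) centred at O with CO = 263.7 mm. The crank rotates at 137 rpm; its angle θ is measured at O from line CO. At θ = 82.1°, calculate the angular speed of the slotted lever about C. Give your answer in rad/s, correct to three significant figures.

2.60

ω = 14.35 rad/s (from 137 rpm).
Crank pin A relative to C: A = (d + r cosθ, r sinθ); lever angle φ = atan2(r sinθ, d + r cosθ).
Differentiating tanφ: φ̇ = rω(d cosθ + r)/(d² + r² + 2dr cosθ).
d² + r² + 2dr cosθ = |CA|² = 0.0898754 m²;  d cosθ + r = +0.14714 m.
|ω_lever| = |0.1109·14.35·+0.14714| / 0.0898754 = 2.6048 rad/s.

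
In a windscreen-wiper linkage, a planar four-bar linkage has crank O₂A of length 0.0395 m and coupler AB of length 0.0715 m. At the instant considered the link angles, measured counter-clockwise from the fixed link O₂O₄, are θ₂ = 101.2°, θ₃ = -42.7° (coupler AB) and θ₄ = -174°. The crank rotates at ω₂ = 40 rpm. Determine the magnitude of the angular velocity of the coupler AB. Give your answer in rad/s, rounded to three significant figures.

ω₂ = 4.189 rad/s (from 40 rpm).
Differentiating the loop-closure r₂e^{iθ₂}+r₃e^{iθ₃}=r₁+r₄e^{iθ₄} gives r₂ω₂e^{iθ₂}+r₃ω₃e^{iθ₃}=r₄ω₄e^{iθ₄}.
Eliminating the other unknown: ω₃ = r₂ω₂ sin(θ₄−θ₂) / [r₃ sin(θ₃−θ₄)].
Numerator sine = +0.99588; denominator sine = +0.75126.
Result = 0.0395·4.189·(+0.99588) / (0.0715·(+0.75126)) = +3.0676 rad/s; magnitude 3.0676 rad/s.

3.07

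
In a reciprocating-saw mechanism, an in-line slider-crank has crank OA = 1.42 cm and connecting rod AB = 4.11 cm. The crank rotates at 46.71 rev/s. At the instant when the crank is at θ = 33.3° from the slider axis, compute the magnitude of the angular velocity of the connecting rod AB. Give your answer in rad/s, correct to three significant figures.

ω = 293.5 rad/s (converted from 46.71 rev/s).
The rod makes angle φ with the slider axis where L sinφ = r sinθ; differentiating, L cosφ·φ̇ = r ω cosθ.
L cosφ = √(L² − r² sin²θ) = 0.040354 m.
|ω_rod| = r ω |cosθ| / √(L² − r² sin²θ) = 0.0142·293.5·0.83581/0.040354 = 86.318 rad/s.

86.3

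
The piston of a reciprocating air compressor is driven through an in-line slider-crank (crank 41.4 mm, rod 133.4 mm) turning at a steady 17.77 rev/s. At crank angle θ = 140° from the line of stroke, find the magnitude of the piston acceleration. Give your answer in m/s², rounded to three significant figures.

ω = 2π·17.8 = 111.7 rad/s
x(θ) = r cosθ + √(L² − r² sin²θ); with ω constant, a = ω²·d²x/dθ².
d²x/dθ² = −r cosθ − r²(cos2θ)/√u − r⁴ sin²2θ/(4u^{3/2}),  u = L² − r² sin²θ = 0.0170874 m².
Substituting r = 0.0414 m, L = 0.1334 m, θ = 140°: d²x/dθ² = +0.029119 m.
a = ω²·d²x/dθ² = (111.7)²·(+0.029119) = +363 m/s²;  |a| = 363 m/s².

363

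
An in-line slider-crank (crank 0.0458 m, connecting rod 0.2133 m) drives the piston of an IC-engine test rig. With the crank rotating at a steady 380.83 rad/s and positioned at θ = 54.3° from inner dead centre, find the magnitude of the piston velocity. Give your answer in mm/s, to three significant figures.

ω = 380.8 rad/s
For an in-line slider-crank, x = r cosθ + √(L² − r² sin²θ), so v = −rω sinθ·[1 + r cosθ/√(L² − r² sin²θ)].
With r = 0.0458 m, L = 0.2133 m, θ = 54.3°: √(L² − r² sin²θ) = 0.21003 m.
v = −0.0458·380.8·0.81208·[1 + 0.0458·0.58354/0.21003] = -15.967 m/s.
|v| = 15.967 m/s = 15967 mm/s.

16000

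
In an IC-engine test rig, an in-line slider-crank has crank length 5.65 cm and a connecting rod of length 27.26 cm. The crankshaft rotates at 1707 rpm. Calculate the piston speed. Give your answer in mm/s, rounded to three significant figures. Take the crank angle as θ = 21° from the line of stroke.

ω = 2π·1707/60 = 178.8 rad/s
For an in-line slider-crank, x = r cosθ + √(L² − r² sin²θ), so v = −rω sinθ·[1 + r cosθ/√(L² − r² sin²θ)].
With r = 0.0565 m, L = 0.2726 m, θ = 21°: √(L² − r² sin²θ) = 0.27185 m.
v = −0.0565·178.8·0.35837·[1 + 0.0565·0.93358/0.27185] = -4.3217 m/s.
|v| = 4.3217 m/s = 4321.7 mm/s.

4320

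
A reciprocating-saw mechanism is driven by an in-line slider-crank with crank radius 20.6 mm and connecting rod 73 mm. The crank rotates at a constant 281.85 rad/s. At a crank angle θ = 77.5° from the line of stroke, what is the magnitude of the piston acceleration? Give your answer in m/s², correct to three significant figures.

79.3

ω = 281.9 rad/s
x(θ) = r cosθ + √(L² − r² sin²θ); with ω constant, a = ω²·d²x/dθ².
d²x/dθ² = −r cosθ − r²(cos2θ)/√u − r⁴ sin²2θ/(4u^{3/2}),  u = L² − r² sin²θ = 0.00492452 m².
Substituting r = 0.0206 m, L = 0.073 m, θ = 77.5°: d²x/dθ² = +0.00099868 m.
a = ω²·d²x/dθ² = (281.9)²·(+0.00099868) = +79.334 m/s²;  |a| = 79.334 m/s².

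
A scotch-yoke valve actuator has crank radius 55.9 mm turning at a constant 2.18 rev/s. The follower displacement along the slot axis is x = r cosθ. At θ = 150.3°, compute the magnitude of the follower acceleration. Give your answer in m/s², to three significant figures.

ω = 13.7 rad/s (from 2.18 rev/s).
x = r cosθ ⇒ ẍ = −rω² cosθ (ω constant).
|a| = rω²|cosθ| = 0.0559·(13.7)²·|cos 150.3°| = 9.11 m/s².

9.11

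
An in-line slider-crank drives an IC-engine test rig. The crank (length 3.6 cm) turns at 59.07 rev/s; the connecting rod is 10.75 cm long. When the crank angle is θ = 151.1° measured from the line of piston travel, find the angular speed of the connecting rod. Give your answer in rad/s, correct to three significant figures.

ω = 371.1 rad/s (converted from 59.07 rev/s).
The rod makes angle φ with the slider axis where L sinφ = r sinθ; differentiating, L cosφ·φ̇ = r ω cosθ.
L cosφ = √(L² − r² sin²θ) = 0.10608 m.
|ω_rod| = r ω |cosθ| / √(L² − r² sin²θ) = 0.036·371.1·0.87546/0.10608 = 110.27 rad/s.

110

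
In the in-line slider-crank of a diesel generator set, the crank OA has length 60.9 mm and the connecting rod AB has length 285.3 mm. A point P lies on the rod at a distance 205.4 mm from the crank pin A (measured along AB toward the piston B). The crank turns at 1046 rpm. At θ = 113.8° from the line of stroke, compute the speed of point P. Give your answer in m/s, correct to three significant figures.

5.77

ω = 109.5 rad/s.  Crank-pin speed |V_A| = rω = 6.6708 m/s, perpendicular to OA.
Rod angle: sinφ = −(r/L) sinθ ⇒ φ = -11.263°; ω_rod = −rω cosθ/√(L²−r²sin²θ) = +9.6208 rad/s.
V_P = V_A + ω_rod × AP, with AP = 0.2054 m along the rod.
Components: V_Px = −rω sinθ − a·ω_rod·sinφ = -5.7176 m/s;  V_Py = rω cosθ + a·ω_rod·cosφ = -0.7539 m/s.
|V_P| = √(V_Px² + V_Py²) = 5.767 m/s.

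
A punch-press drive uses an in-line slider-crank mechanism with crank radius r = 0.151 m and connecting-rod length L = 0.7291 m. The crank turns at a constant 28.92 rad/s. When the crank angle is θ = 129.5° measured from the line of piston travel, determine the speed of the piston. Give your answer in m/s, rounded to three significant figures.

ω = 28.92 rad/s
For an in-line slider-crank, x = r cosθ + √(L² − r² sin²θ), so v = −rω sinθ·[1 + r cosθ/√(L² − r² sin²θ)].
With r = 0.151 m, L = 0.7291 m, θ = 129.5°: √(L² − r² sin²θ) = 0.71973 m.
v = −0.151·28.92·0.77162·[1 + 0.151·-0.63608/0.71973] = -2.9199 m/s.
|v| = 2.9199 m/s.

2.92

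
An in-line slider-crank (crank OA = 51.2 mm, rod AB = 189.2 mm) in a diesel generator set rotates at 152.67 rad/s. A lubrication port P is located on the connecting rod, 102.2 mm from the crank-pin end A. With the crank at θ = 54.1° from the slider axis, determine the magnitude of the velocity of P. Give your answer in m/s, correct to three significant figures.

ω = 152.7 rad/s.  Crank-pin speed |V_A| = rω = 7.8167 m/s, perpendicular to OA.
Rod angle: sinφ = −(r/L) sinθ ⇒ φ = -12.663°; ω_rod = −rω cosθ/√(L²−r²sin²θ) = -24.83 rad/s.
V_P = V_A + ω_rod × AP, with AP = 0.1022 m along the rod.
Components: V_Px = −rω sinθ − a·ω_rod·sinφ = -6.8881 m/s;  V_Py = rω cosθ + a·ω_rod·cosφ = +2.1076 m/s.
|V_P| = √(V_Px² + V_Py²) = 7.2033 m/s.

7.20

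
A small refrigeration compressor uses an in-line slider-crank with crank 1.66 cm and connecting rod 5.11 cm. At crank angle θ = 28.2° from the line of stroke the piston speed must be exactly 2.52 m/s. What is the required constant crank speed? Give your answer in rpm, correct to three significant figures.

2380

For an in-line slider-crank, |v_piston| = rω|sinθ|·[1 + r cosθ/√(L² − r² sin²θ)].
With r = 0.0166 m, L = 0.0511 m, θ = 28.2°: the bracketed kinematic factor |dx/dθ| = 0.010117 m.
ω = v/|dx/dθ| = 2.52/0.010117 = 249.08 rad/s.
N = 60ω/(2π) = 2378.6 rpm.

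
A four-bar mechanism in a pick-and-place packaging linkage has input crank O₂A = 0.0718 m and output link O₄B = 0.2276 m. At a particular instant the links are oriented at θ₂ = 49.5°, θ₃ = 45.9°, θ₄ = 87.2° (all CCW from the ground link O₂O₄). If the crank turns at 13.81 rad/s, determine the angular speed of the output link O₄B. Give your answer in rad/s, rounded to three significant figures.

0.414

ω₂ = 13.81 rad/s
Differentiating the loop-closure r₂e^{iθ₂}+r₃e^{iθ₃}=r₁+r₄e^{iθ₄} gives r₂ω₂e^{iθ₂}+r₃ω₃e^{iθ₃}=r₄ω₄e^{iθ₄}.
Eliminating the other unknown: ω₄ = r₂ω₂ sin(θ₂−θ₃) / [r₄ sin(θ₄−θ₃)].
Numerator sine = +0.06279; denominator sine = +0.66000.
Result = 0.0718·13.81·(+0.06279) / (0.2276·(+0.66000)) = +0.41447 rad/s; magnitude 0.41447 rad/s.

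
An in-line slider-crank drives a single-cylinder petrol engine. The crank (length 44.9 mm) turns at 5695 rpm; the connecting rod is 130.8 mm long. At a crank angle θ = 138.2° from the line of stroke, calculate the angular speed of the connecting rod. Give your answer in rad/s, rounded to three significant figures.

ω = 596.4 rad/s (converted from 5695 rpm).
The rod makes angle φ with the slider axis where L sinφ = r sinθ; differentiating, L cosφ·φ̇ = r ω cosθ.
L cosφ = √(L² − r² sin²θ) = 0.12733 m.
|ω_rod| = r ω |cosθ| / √(L² − r² sin²θ) = 0.0449·596.4·0.74548/0.12733 = 156.77 rad/s.

157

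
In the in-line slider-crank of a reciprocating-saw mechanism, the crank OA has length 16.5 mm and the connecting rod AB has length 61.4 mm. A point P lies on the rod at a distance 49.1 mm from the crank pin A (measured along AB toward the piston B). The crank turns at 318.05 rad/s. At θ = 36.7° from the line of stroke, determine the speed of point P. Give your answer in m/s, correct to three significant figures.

ω = 318.1 rad/s.  Crank-pin speed |V_A| = rω = 5.2478 m/s, perpendicular to OA.
Rod angle: sinφ = −(r/L) sinθ ⇒ φ = -9.242°; ω_rod = −rω cosθ/√(L²−r²sin²θ) = -69.429 rad/s.
V_P = V_A + ω_rod × AP, with AP = 0.0491 m along the rod.
Components: V_Px = −rω sinθ − a·ω_rod·sinφ = -3.6837 m/s;  V_Py = rω cosθ + a·ω_rod·cosφ = +0.84289 m/s.
|V_P| = √(V_Px² + V_Py²) = 3.7789 m/s.

3.78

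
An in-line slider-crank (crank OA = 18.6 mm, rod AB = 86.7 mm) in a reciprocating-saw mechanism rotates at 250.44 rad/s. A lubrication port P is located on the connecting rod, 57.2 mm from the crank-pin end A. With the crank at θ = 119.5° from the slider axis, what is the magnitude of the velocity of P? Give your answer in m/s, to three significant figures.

3.85

ω = 250.4 rad/s.  Crank-pin speed |V_A| = rω = 4.6582 m/s, perpendicular to OA.
Rod angle: sinφ = −(r/L) sinθ ⇒ φ = -10.761°; ω_rod = −rω cosθ/√(L²−r²sin²θ) = +26.93 rad/s.
V_P = V_A + ω_rod × AP, with AP = 0.0572 m along the rod.
Components: V_Px = −rω sinθ − a·ω_rod·sinφ = -3.7667 m/s;  V_Py = rω cosθ + a·ω_rod·cosφ = -0.78047 m/s.
|V_P| = √(V_Px² + V_Py²) = 3.8467 m/s.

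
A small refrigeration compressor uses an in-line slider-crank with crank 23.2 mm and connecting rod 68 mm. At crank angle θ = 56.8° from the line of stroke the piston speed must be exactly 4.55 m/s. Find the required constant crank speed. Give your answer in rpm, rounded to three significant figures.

1870

For an in-line slider-crank, |v_piston| = rω|sinθ|·[1 + r cosθ/√(L² − r² sin²θ)].
With r = 0.0232 m, L = 0.068 m, θ = 56.8°: the bracketed kinematic factor |dx/dθ| = 0.023197 m.
ω = v/|dx/dθ| = 4.55/0.023197 = 196.15 rad/s.
N = 60ω/(2π) = 1873.1 rpm.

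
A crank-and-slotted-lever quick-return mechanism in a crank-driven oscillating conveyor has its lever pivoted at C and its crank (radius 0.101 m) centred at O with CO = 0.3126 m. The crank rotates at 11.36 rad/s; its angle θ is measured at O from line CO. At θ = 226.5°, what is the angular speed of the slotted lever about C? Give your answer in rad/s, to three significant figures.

2.03

ω = 11.36 rad/s
Crank pin A relative to C: A = (d + r cosθ, r sinθ); lever angle φ = atan2(r sinθ, d + r cosθ).
Differentiating tanφ: φ̇ = rω(d cosθ + r)/(d² + r² + 2dr cosθ).
d² + r² + 2dr cosθ = |CA|² = 0.0644535 m²;  d cosθ + r = -0.11418 m.
|ω_lever| = |0.101·11.36·-0.11418| / 0.0644535 = 2.0326 rad/s.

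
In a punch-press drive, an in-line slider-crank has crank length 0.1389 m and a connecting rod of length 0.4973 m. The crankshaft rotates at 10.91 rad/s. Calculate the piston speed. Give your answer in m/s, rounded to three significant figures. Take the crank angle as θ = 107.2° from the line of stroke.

1.32

ω = 10.91 rad/s
For an in-line slider-crank, x = r cosθ + √(L² − r² sin²θ), so v = −rω sinθ·[1 + r cosθ/√(L² − r² sin²θ)].
With r = 0.1389 m, L = 0.4973 m, θ = 107.2°: √(L² − r² sin²θ) = 0.47927 m.
v = −0.1389·10.91·0.95528·[1 + 0.1389·-0.29571/0.47927] = -1.3236 m/s.
|v| = 1.3236 m/s.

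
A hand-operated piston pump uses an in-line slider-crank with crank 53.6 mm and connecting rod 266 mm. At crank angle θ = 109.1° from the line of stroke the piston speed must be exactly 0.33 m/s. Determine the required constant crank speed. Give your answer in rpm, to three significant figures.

For an in-line slider-crank, |v_piston| = rω|sinθ|·[1 + r cosθ/√(L² − r² sin²θ)].
With r = 0.0536 m, L = 0.266 m, θ = 109.1°: the bracketed kinematic factor |dx/dθ| = 0.047247 m.
ω = v/|dx/dθ| = 0.33/0.047247 = 6.9845 rad/s.
N = 60ω/(2π) = 66.697 rpm.

66.7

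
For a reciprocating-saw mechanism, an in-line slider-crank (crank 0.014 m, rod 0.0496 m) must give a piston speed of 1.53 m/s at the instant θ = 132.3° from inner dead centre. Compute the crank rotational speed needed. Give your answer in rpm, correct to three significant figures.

1750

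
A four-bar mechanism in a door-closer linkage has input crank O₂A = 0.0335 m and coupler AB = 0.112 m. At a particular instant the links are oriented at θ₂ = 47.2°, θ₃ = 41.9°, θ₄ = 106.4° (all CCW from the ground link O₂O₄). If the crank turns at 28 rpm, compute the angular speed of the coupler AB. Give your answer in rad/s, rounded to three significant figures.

ω₂ = 2.932 rad/s (from 28 rpm).
Differentiating the loop-closure r₂e^{iθ₂}+r₃e^{iθ₃}=r₁+r₄e^{iθ₄} gives r₂ω₂e^{iθ₂}+r₃ω₃e^{iθ₃}=r₄ω₄e^{iθ₄}.
Eliminating the other unknown: ω₃ = r₂ω₂ sin(θ₄−θ₂) / [r₃ sin(θ₃−θ₄)].
Numerator sine = +0.85896; denominator sine = -0.90259.
Result = 0.0335·2.932·(+0.85896) / (0.112·(-0.90259)) = -0.83464 rad/s; magnitude 0.83464 rad/s.

0.835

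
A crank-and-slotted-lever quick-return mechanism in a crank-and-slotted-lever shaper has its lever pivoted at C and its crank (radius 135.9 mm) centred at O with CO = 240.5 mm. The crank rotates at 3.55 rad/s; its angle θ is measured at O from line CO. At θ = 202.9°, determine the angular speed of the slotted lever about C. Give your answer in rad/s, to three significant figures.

ω = 3.55 rad/s
Crank pin A relative to C: A = (d + r cosθ, r sinθ); lever angle φ = atan2(r sinθ, d + r cosθ).
Differentiating tanφ: φ̇ = rω(d cosθ + r)/(d² + r² + 2dr cosθ).
d² + r² + 2dr cosθ = |CA|² = 0.0160931 m²;  d cosθ + r = -0.085645 m.
|ω_lever| = |0.1359·3.55·-0.085645| / 0.0160931 = 2.5675 rad/s.

2.57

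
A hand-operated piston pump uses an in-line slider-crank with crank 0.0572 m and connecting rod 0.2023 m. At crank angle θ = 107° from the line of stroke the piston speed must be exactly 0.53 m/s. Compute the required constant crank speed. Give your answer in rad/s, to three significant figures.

10.6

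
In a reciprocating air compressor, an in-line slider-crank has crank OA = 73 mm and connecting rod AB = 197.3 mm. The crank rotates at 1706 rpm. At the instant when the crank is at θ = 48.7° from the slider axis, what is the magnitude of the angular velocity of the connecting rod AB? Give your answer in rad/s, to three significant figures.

45.4

ω = 178.7 rad/s (converted from 1706 rpm).
The rod makes angle φ with the slider axis where L sinφ = r sinθ; differentiating, L cosφ·φ̇ = r ω cosθ.
L cosφ = √(L² − r² sin²θ) = 0.18952 m.
|ω_rod| = r ω |cosθ| / √(L² − r² sin²θ) = 0.073·178.7·0.66000/0.18952 = 45.416 rad/s.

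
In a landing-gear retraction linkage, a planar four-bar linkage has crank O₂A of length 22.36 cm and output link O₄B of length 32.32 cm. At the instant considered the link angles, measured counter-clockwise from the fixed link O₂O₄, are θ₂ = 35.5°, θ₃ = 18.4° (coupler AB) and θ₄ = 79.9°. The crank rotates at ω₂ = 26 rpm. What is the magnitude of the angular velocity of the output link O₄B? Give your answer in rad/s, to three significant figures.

0.630

ω₂ = 2.723 rad/s (from 26 rpm).
Differentiating the loop-closure r₂e^{iθ₂}+r₃e^{iθ₃}=r₁+r₄e^{iθ₄} gives r₂ω₂e^{iθ₂}+r₃ω₃e^{iθ₃}=r₄ω₄e^{iθ₄}.
Eliminating the other unknown: ω₄ = r₂ω₂ sin(θ₂−θ₃) / [r₄ sin(θ₄−θ₃)].
Numerator sine = +0.29404; denominator sine = +0.87882.
Result = 0.2236·2.723·(+0.29404) / (0.3232·(+0.87882)) = +0.63025 rad/s; magnitude 0.63025 rad/s.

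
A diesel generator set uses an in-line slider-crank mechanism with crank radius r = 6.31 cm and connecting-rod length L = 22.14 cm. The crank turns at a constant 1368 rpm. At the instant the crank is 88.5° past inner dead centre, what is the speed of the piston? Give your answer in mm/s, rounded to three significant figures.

ω = 2π·1368/60 = 143.3 rad/s
For an in-line slider-crank, x = r cosθ + √(L² − r² sin²θ), so v = −rω sinθ·[1 + r cosθ/√(L² − r² sin²θ)].
With r = 0.0631 m, L = 0.2214 m, θ = 88.5°: √(L² − r² sin²θ) = 0.21222 m.
v = −0.0631·143.3·0.99966·[1 + 0.0631·0.02618/0.21222] = -9.1067 m/s.
|v| = 9.1067 m/s = 9106.7 mm/s.

9110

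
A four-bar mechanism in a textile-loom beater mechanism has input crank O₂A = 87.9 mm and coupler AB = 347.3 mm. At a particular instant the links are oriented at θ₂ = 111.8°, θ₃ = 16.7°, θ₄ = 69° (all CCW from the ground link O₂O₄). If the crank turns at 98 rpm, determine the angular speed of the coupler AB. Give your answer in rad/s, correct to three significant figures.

2.23

ω₂ = 10.26 rad/s (from 98 rpm).
Differentiating the loop-closure r₂e^{iθ₂}+r₃e^{iθ₃}=r₁+r₄e^{iθ₄} gives r₂ω₂e^{iθ₂}+r₃ω₃e^{iθ₃}=r₄ω₄e^{iθ₄}.
Eliminating the other unknown: ω₃ = r₂ω₂ sin(θ₄−θ₂) / [r₃ sin(θ₃−θ₄)].
Numerator sine = -0.67944; denominator sine = -0.79122.
Result = 0.0879·10.26·(-0.67944) / (0.3473·(-0.79122)) = +2.2304 rad/s; magnitude 2.2304 rad/s.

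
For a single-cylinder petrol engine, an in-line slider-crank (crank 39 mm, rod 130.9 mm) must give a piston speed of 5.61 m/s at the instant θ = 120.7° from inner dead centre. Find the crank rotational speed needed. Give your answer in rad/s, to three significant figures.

For an in-line slider-crank, |v_piston| = rω|sinθ|·[1 + r cosθ/√(L² − r² sin²θ)].
With r = 0.039 m, L = 0.1309 m, θ = 120.7°: the bracketed kinematic factor |dx/dθ| = 0.028257 m.
ω = v/|dx/dθ| = 5.61/0.028257 = 198.53 rad/s.

199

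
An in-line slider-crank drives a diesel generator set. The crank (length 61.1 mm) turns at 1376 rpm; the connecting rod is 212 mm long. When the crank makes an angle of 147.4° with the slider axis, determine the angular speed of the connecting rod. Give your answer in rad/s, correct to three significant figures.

35.4

ω = 144.1 rad/s (converted from 1376 rpm).
The rod makes angle φ with the slider axis where L sinφ = r sinθ; differentiating, L cosφ·φ̇ = r ω cosθ.
L cosφ = √(L² − r² sin²θ) = 0.20943 m.
|ω_rod| = r ω |cosθ| / √(L² − r² sin²θ) = 0.0611·144.1·0.84245/0.20943 = 35.416 rad/s.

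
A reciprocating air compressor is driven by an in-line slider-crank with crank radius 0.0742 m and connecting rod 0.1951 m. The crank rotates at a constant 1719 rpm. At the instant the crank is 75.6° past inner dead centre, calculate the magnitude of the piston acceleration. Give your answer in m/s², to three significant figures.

ω = 2π·1719/60 = 180 rad/s
x(θ) = r cosθ + √(L² − r² sin²θ); with ω constant, a = ω²·d²x/dθ².
d²x/dθ² = −r cosθ − r²(cos2θ)/√u − r⁴ sin²2θ/(4u^{3/2}),  u = L² − r² sin²θ = 0.0328989 m².
Substituting r = 0.0742 m, L = 0.1951 m, θ = 75.6°: d²x/dθ² = +0.007852 m.
a = ω²·d²x/dθ² = (180)²·(+0.007852) = +254.44 m/s²;  |a| = 254.44 m/s².

254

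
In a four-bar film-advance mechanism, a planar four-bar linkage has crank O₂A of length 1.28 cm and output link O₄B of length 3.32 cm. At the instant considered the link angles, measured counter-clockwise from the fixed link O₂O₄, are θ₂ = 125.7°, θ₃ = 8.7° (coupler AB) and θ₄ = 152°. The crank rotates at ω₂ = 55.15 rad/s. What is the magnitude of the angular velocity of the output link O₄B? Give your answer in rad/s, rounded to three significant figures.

ω₂ = 55.15 rad/s
Differentiating the loop-closure r₂e^{iθ₂}+r₃e^{iθ₃}=r₁+r₄e^{iθ₄} gives r₂ω₂e^{iθ₂}+r₃ω₃e^{iθ₃}=r₄ω₄e^{iθ₄}.
Eliminating the other unknown: ω₄ = r₂ω₂ sin(θ₂−θ₃) / [r₄ sin(θ₄−θ₃)].
Numerator sine = +0.89101; denominator sine = +0.59763.
Result = 0.0128·55.15·(+0.89101) / (0.0332·(+0.59763)) = +31.701 rad/s; magnitude 31.701 rad/s.

31.7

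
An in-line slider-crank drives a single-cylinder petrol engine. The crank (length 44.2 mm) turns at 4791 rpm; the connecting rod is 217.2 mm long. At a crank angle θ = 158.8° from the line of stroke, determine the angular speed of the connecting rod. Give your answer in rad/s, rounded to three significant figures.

ω = 501.7 rad/s (converted from 4791 rpm).
The rod makes angle φ with the slider axis where L sinφ = r sinθ; differentiating, L cosφ·φ̇ = r ω cosθ.
L cosφ = √(L² − r² sin²θ) = 0.21661 m.
|ω_rod| = r ω |cosθ| / √(L² − r² sin²θ) = 0.0442·501.7·0.93232/0.21661 = 95.447 rad/s.

95.4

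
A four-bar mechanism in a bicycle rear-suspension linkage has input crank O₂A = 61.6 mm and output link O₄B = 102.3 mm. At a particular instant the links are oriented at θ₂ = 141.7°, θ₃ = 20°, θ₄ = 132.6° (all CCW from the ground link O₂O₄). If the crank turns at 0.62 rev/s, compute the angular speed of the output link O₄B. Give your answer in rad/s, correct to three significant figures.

2.16

ω₂ = 3.896 rad/s (from 0.62 rev/s).
Differentiating the loop-closure r₂e^{iθ₂}+r₃e^{iθ₃}=r₁+r₄e^{iθ₄} gives r₂ω₂e^{iθ₂}+r₃ω₃e^{iθ₃}=r₄ω₄e^{iθ₄}.
Eliminating the other unknown: ω₄ = r₂ω₂ sin(θ₂−θ₃) / [r₄ sin(θ₄−θ₃)].
Numerator sine = +0.85081; denominator sine = +0.92321.
Result = 0.0616·3.896·(+0.85081) / (0.1023·(+0.92321)) = +2.1618 rad/s; magnitude 2.1618 rad/s.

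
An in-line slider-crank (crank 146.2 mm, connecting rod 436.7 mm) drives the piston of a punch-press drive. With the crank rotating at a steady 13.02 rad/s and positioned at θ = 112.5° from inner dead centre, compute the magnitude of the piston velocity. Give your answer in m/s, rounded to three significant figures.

1.52

ω = 13.02 rad/s
For an in-line slider-crank, x = r cosθ + √(L² − r² sin²θ), so v = −rω sinθ·[1 + r cosθ/√(L² − r² sin²θ)].
With r = 0.1462 m, L = 0.4367 m, θ = 112.5°: √(L² − r² sin²θ) = 0.41529 m.
v = −0.1462·13.02·0.92388·[1 + 0.1462·-0.38268/0.41529] = -1.5217 m/s.
|v| = 1.5217 m/s.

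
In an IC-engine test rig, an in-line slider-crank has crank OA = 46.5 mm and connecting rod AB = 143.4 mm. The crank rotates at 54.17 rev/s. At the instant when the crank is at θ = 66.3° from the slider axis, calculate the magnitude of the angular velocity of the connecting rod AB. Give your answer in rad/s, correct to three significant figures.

46.5

ω = 340.4 rad/s (converted from 54.17 rev/s).
The rod makes angle φ with the slider axis where L sinφ = r sinθ; differentiating, L cosφ·φ̇ = r ω cosθ.
L cosφ = √(L² − r² sin²θ) = 0.13693 m.
|ω_rod| = r ω |cosθ| / √(L² − r² sin²θ) = 0.0465·340.4·0.40195/0.13693 = 46.457 rad/s.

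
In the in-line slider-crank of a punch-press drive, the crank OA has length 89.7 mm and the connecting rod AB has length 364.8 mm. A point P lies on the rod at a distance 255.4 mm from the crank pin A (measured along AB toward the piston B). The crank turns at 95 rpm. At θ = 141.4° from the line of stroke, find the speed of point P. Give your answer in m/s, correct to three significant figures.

ω = 9.948 rad/s.  Crank-pin speed |V_A| = rω = 0.89237 m/s, perpendicular to OA.
Rod angle: sinφ = −(r/L) sinθ ⇒ φ = -8.824°; ω_rod = −rω cosθ/√(L²−r²sin²θ) = +1.9346 rad/s.
V_P = V_A + ω_rod × AP, with AP = 0.2554 m along the rod.
Components: V_Px = −rω sinθ − a·ω_rod·sinφ = -0.48093 m/s;  V_Py = rω cosθ + a·ω_rod·cosφ = -0.20915 m/s.
|V_P| = √(V_Px² + V_Py²) = 0.52444 m/s.

0.524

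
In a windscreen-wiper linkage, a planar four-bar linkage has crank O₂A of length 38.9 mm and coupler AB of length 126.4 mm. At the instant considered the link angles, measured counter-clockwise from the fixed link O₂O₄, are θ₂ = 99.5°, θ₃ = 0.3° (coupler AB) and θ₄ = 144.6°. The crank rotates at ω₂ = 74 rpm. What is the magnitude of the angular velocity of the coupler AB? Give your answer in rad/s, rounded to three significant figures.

ω₂ = 7.749 rad/s (from 74 rpm).
Differentiating the loop-closure r₂e^{iθ₂}+r₃e^{iθ₃}=r₁+r₄e^{iθ₄} gives r₂ω₂e^{iθ₂}+r₃ω₃e^{iθ₃}=r₄ω₄e^{iθ₄}.
Eliminating the other unknown: ω₃ = r₂ω₂ sin(θ₄−θ₂) / [r₃ sin(θ₃−θ₄)].
Numerator sine = +0.70834; denominator sine = -0.58354.
Result = 0.0389·7.749·(+0.70834) / (0.1264·(-0.58354)) = -2.8949 rad/s; magnitude 2.8949 rad/s.

2.89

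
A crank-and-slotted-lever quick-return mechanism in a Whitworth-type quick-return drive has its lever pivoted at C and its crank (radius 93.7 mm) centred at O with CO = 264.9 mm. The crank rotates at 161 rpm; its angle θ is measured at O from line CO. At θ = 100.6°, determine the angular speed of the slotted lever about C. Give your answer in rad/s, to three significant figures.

ω = 16.86 rad/s (from 161 rpm).
Crank pin A relative to C: A = (d + r cosθ, r sinθ); lever angle φ = atan2(r sinθ, d + r cosθ).
Differentiating tanφ: φ̇ = rω(d cosθ + r)/(d² + r² + 2dr cosθ).
d² + r² + 2dr cosθ = |CA|² = 0.0698199 m²;  d cosθ + r = +0.044971 m.
|ω_lever| = |0.0937·16.86·+0.044971| / 0.0698199 = 1.0175 rad/s.

1.02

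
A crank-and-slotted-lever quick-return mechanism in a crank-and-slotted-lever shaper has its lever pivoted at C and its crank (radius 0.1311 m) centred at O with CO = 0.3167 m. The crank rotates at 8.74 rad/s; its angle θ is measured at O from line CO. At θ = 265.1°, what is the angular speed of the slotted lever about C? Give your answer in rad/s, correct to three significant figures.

1.08

ω = 8.74 rad/s
Crank pin A relative to C: A = (d + r cosθ, r sinθ); lever angle φ = atan2(r sinθ, d + r cosθ).
Differentiating tanφ: φ̇ = rω(d cosθ + r)/(d² + r² + 2dr cosθ).
d² + r² + 2dr cosθ = |CA|² = 0.110393 m²;  d cosθ + r = +0.10405 m.
|ω_lever| = |0.1311·8.74·+0.10405| / 0.110393 = 1.08 rad/s.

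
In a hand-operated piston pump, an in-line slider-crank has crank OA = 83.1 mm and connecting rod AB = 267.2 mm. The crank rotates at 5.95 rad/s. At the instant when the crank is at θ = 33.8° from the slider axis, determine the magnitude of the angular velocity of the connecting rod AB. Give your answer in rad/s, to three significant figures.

ω = 5.95 rad/s
The rod makes angle φ with the slider axis where L sinφ = r sinθ; differentiating, L cosφ·φ̇ = r ω cosθ.
L cosφ = √(L² − r² sin²θ) = 0.26317 m.
|ω_rod| = r ω |cosθ| / √(L² − r² sin²θ) = 0.0831·5.95·0.83098/0.26317 = 1.5613 rad/s.

1.56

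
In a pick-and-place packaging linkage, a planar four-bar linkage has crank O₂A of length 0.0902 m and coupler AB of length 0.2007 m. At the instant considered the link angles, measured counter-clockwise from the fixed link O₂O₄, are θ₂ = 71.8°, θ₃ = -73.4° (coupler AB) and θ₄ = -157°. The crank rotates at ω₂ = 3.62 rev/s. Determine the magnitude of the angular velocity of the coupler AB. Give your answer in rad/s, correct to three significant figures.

ω₂ = 22.75 rad/s (from 3.62 rev/s).
Differentiating the loop-closure r₂e^{iθ₂}+r₃e^{iθ₃}=r₁+r₄e^{iθ₄} gives r₂ω₂e^{iθ₂}+r₃ω₃e^{iθ₃}=r₄ω₄e^{iθ₄}.
Eliminating the other unknown: ω₃ = r₂ω₂ sin(θ₄−θ₂) / [r₃ sin(θ₃−θ₄)].
Numerator sine = +0.75241; denominator sine = +0.99377.
Result = 0.0902·22.75·(+0.75241) / (0.2007·(+0.99377)) = +7.7396 rad/s; magnitude 7.7396 rad/s.

7.74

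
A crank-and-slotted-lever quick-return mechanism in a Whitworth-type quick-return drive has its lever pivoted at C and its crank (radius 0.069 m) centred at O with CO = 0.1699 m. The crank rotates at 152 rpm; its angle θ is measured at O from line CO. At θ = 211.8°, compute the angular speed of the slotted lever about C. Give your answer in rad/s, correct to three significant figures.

ω = 15.92 rad/s (from 152 rpm).
Crank pin A relative to C: A = (d + r cosθ, r sinθ); lever angle φ = atan2(r sinθ, d + r cosθ).
Differentiating tanφ: φ̇ = rω(d cosθ + r)/(d² + r² + 2dr cosθ).
d² + r² + 2dr cosθ = |CA|² = 0.0137003 m²;  d cosθ + r = -0.075397 m.
|ω_lever| = |0.069·15.92·-0.075397| / 0.0137003 = 6.0443 rad/s.

6.04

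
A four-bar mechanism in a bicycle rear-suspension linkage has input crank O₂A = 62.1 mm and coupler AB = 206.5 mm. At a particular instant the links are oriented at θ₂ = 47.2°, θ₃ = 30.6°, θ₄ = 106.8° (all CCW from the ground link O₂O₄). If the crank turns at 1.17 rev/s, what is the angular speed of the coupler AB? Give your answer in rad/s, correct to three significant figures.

ω₂ = 7.351 rad/s (from 1.17 rev/s).
Differentiating the loop-closure r₂e^{iθ₂}+r₃e^{iθ₃}=r₁+r₄e^{iθ₄} gives r₂ω₂e^{iθ₂}+r₃ω₃e^{iθ₃}=r₄ω₄e^{iθ₄}.
Eliminating the other unknown: ω₃ = r₂ω₂ sin(θ₄−θ₂) / [r₃ sin(θ₃−θ₄)].
Numerator sine = +0.86251; denominator sine = -0.97113.
Result = 0.0621·7.351·(+0.86251) / (0.2065·(-0.97113)) = -1.9635 rad/s; magnitude 1.9635 rad/s.

1.96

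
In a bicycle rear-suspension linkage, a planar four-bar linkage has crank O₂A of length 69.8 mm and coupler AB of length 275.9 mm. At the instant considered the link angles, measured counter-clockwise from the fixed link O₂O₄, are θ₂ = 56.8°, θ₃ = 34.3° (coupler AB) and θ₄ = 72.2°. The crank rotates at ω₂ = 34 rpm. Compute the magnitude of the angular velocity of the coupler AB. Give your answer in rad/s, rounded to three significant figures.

ω₂ = 3.56 rad/s (from 34 rpm).
Differentiating the loop-closure r₂e^{iθ₂}+r₃e^{iθ₃}=r₁+r₄e^{iθ₄} gives r₂ω₂e^{iθ₂}+r₃ω₃e^{iθ₃}=r₄ω₄e^{iθ₄}.
Eliminating the other unknown: ω₃ = r₂ω₂ sin(θ₄−θ₂) / [r₃ sin(θ₃−θ₄)].
Numerator sine = +0.26556; denominator sine = -0.61429.
Result = 0.0698·3.56·(+0.26556) / (0.2759·(-0.61429)) = -0.3894 rad/s; magnitude 0.3894 rad/s.

0.389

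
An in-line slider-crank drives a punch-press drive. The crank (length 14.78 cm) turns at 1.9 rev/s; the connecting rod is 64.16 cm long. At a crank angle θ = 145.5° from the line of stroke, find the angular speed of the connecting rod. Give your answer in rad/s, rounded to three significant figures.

2.29

ω = 11.94 rad/s (converted from 1.9 rev/s).
The rod makes angle φ with the slider axis where L sinφ = r sinθ; differentiating, L cosφ·φ̇ = r ω cosθ.
L cosφ = √(L² − r² sin²θ) = 0.63612 m.
|ω_rod| = r ω |cosθ| / √(L² − r² sin²θ) = 0.1478·11.94·0.82413/0.63612 = 2.2859 rad/s.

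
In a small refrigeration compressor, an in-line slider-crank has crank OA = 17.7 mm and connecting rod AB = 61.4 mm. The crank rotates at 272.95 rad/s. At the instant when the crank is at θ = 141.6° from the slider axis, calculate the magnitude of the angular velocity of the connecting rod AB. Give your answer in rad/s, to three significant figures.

62.7

ω = 272.9 rad/s
The rod makes angle φ with the slider axis where L sinφ = r sinθ; differentiating, L cosφ·φ̇ = r ω cosθ.
L cosφ = √(L² − r² sin²θ) = 0.060408 m.
|ω_rod| = r ω |cosθ| / √(L² − r² sin²θ) = 0.0177·272.9·0.78369/0.060408 = 62.677 rad/s.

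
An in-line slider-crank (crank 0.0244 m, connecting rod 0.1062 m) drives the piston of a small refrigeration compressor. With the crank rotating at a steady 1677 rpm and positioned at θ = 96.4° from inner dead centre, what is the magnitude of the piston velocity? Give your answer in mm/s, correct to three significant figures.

4150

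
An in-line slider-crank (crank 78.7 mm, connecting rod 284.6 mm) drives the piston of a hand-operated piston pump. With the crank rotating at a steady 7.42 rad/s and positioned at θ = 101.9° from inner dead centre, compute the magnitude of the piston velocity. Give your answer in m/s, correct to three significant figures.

0.538

ω = 7.42 rad/s
For an in-line slider-crank, x = r cosθ + √(L² − r² sin²θ), so v = −rω sinθ·[1 + r cosθ/√(L² − r² sin²θ)].
With r = 0.0787 m, L = 0.2846 m, θ = 101.9°: √(L² − r² sin²θ) = 0.27398 m.
v = −0.0787·7.42·0.97851·[1 + 0.0787·-0.20620/0.27398] = -0.53756 m/s.
|v| = 0.53756 m/s.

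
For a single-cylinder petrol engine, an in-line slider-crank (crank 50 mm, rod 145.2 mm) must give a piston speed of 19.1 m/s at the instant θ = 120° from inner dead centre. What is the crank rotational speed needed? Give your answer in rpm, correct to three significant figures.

5140

For an in-line slider-crank, |v_piston| = rω|sinθ|·[1 + r cosθ/√(L² − r² sin²θ)].
With r = 0.05 m, L = 0.1452 m, θ = 120°: the bracketed kinematic factor |dx/dθ| = 0.03549 m.
ω = v/|dx/dθ| = 19.1/0.03549 = 538.17 rad/s.
N = 60ω/(2π) = 5139.2 rpm.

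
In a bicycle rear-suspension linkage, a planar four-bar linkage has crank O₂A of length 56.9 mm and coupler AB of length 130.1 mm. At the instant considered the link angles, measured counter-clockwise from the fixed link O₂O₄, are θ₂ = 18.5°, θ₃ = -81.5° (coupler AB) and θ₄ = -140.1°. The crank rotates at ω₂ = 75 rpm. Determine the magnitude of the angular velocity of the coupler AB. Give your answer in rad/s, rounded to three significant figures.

1.47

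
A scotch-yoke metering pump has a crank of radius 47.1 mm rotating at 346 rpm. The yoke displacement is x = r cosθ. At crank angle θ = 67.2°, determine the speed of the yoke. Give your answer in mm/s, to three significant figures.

1570

ω = 36.23 rad/s (from 346 rpm).
x = r cosθ ⇒ ẋ = −rω sinθ.
|v| = rω|sinθ| = 0.0471·36.23·|sin 67.2°| = 1.5732 m/s = 1573.2 mm/s.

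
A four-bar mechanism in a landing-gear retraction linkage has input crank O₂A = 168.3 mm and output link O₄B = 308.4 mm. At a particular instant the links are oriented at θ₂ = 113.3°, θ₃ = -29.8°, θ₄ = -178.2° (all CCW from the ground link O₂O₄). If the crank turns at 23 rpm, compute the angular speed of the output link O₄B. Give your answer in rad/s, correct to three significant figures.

1.51

ω₂ = 2.409 rad/s (from 23 rpm).
Differentiating the loop-closure r₂e^{iθ₂}+r₃e^{iθ₃}=r₁+r₄e^{iθ₄} gives r₂ω₂e^{iθ₂}+r₃ω₃e^{iθ₃}=r₄ω₄e^{iθ₄}.
Eliminating the other unknown: ω₄ = r₂ω₂ sin(θ₂−θ₃) / [r₄ sin(θ₄−θ₃)].
Numerator sine = +0.60042; denominator sine = -0.52399.
Result = 0.1683·2.409·(+0.60042) / (0.3084·(-0.52399)) = -1.5061 rad/s; magnitude 1.5061 rad/s.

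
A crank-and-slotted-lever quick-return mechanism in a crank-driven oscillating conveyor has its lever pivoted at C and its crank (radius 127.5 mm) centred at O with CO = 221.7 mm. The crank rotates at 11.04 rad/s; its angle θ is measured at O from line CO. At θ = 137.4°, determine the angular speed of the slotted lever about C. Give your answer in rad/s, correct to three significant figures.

ω = 11.04 rad/s
Crank pin A relative to C: A = (d + r cosθ, r sinθ); lever angle φ = atan2(r sinθ, d + r cosθ).
Differentiating tanφ: φ̇ = rω(d cosθ + r)/(d² + r² + 2dr cosθ).
d² + r² + 2dr cosθ = |CA|² = 0.023793 m²;  d cosθ + r = -0.035693 m.
|ω_lever| = |0.1275·11.04·-0.035693| / 0.023793 = 2.1116 rad/s.

2.11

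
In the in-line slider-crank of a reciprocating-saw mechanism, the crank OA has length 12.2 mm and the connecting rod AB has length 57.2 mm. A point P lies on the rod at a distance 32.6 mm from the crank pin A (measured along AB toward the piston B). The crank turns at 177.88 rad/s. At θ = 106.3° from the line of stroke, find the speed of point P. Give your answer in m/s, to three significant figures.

2.03

ω = 177.9 rad/s.  Crank-pin speed |V_A| = rω = 2.1701 m/s, perpendicular to OA.
Rod angle: sinφ = −(r/L) sinθ ⇒ φ = -11.813°; ω_rod = −rω cosθ/√(L²−r²sin²θ) = +10.879 rad/s.
V_P = V_A + ω_rod × AP, with AP = 0.0326 m along the rod.
Components: V_Px = −rω sinθ − a·ω_rod·sinφ = -2.0103 m/s;  V_Py = rω cosθ + a·ω_rod·cosφ = -0.26195 m/s.
|V_P| = √(V_Px² + V_Py²) = 2.0273 m/s.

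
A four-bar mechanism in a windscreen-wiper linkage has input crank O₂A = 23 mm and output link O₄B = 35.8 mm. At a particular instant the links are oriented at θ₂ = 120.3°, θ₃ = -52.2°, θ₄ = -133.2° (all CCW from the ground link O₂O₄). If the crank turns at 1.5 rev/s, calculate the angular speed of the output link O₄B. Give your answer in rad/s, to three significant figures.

0.800

ω₂ = 9.425 rad/s (from 1.5 rev/s).
Differentiating the loop-closure r₂e^{iθ₂}+r₃e^{iθ₃}=r₁+r₄e^{iθ₄} gives r₂ω₂e^{iθ₂}+r₃ω₃e^{iθ₃}=r₄ω₄e^{iθ₄}.
Eliminating the other unknown: ω₄ = r₂ω₂ sin(θ₂−θ₃) / [r₄ sin(θ₄−θ₃)].
Numerator sine = +0.13053; denominator sine = -0.98769.
Result = 0.023·9.425·(+0.13053) / (0.0358·(-0.98769)) = -0.80019 rad/s; magnitude 0.80019 rad/s.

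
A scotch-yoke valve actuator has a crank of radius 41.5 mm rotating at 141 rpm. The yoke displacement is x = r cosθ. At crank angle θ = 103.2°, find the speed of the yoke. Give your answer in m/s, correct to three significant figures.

0.597

ω = 14.77 rad/s (from 141 rpm).
x = r cosθ ⇒ ẋ = −rω sinθ.
|v| = rω|sinθ| = 0.0415·14.77·|sin 103.2°| = 0.59658 m/s.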